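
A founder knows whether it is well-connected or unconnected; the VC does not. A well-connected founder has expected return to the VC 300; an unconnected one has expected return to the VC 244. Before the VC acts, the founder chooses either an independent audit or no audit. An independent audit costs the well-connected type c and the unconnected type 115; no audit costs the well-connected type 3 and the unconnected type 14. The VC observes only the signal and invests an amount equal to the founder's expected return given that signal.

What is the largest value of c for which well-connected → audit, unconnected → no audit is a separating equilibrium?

59

Under separation: audit → well-connected (pays 300); no audit → unconnected (pays 244).
Unconnected: 244 − 14 = 230 ≥ 300 − 115 = 185. Holds regardless of c. ✓
Well-connected: 300 − c ≥ 244 − 3, so c ≤ 300 − 241 = 59.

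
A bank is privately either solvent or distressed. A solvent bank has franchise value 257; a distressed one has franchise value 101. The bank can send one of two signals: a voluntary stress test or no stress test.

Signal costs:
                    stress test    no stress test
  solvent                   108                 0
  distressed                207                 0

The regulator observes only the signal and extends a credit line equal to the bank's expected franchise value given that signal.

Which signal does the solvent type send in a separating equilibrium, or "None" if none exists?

stress test

Try solvent → stress test, distressed → no stress test:
  Under separation the regulator infers type exactly: stress test → solvent (pays 257), no stress test → distressed (pays 101).
  Solvent: stress test gives 257 − 108 = 149; no stress test gives 101 − 0 = 101. No deviation. ✓
  Distressed: no stress test gives 101 − 0 = 101; stress test gives 257 − 207 = 50. No deviation. ✓
Both hold — the solvent type sends stress test.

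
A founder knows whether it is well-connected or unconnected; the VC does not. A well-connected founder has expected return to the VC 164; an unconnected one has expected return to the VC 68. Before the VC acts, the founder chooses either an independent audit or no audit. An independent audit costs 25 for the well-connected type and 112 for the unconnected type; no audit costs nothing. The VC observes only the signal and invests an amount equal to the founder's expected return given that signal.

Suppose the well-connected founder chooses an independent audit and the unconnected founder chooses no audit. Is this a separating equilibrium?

Under separation the VC infers type exactly: audit → well-connected (pays 164), no audit → unconnected (pays 68).
Well-connected: audit gives 164 − 25 = 139; no audit gives 68 − 0 = 68. No deviation. ✓
Unconnected: no audit gives 68 − 0 = 68; audit gives 164 − 112 = 52. No deviation. ✓
Both incentive constraints hold.

Yes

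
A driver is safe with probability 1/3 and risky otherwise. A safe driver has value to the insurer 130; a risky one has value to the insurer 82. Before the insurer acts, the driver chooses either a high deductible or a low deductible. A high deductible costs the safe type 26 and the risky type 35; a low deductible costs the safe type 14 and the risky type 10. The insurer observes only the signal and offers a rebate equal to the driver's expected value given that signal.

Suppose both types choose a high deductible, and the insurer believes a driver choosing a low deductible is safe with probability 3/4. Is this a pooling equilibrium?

On the equilibrium path (high deductible) the insurer holds the prior 1/3 and pays 1/3·130 + 2/3·82 = 98. Off-path (low deductible) belief 3/4 gives 3/4·130 + 1/4·82 = 118.
Safe: high deductible gives 98 − 26 = 72; low deductible gives 118 − 14 = 104. Deviates. ✗
Risky: high deductible gives 98 − 35 = 63; low deductible gives 118 − 10 = 108. Deviates. ✗

No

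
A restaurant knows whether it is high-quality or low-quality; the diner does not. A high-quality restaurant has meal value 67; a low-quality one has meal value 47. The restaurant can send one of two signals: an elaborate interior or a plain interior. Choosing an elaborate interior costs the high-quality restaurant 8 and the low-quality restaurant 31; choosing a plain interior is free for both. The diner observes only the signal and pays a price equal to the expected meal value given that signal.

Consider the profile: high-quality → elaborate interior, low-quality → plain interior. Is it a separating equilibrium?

Yes

If types separate, elaborate interior earns payment 67 and plain interior earns 47.
High-quality: elaborate interior gives 67 − 8 = 59; plain interior gives 47 − 0 = 47. No deviation. ✓
Low-quality: plain interior gives 47 − 0 = 47; elaborate interior gives 67 − 31 = 36. No deviation. ✓
Neither type gains from mimicking the other.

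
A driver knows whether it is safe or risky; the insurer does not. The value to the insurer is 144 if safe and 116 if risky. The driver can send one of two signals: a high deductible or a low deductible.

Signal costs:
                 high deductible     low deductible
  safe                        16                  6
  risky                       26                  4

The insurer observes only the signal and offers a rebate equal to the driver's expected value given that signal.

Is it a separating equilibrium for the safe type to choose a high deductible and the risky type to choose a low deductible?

If types separate, high deductible earns payment 144 and low deductible earns 116.
Safe: high deductible gives 144 − 16 = 128; low deductible gives 116 − 6 = 110. No deviation. ✓
Risky: low deductible gives 116 − 4 = 112; high deductible gives 144 − 26 = 118. Would deviate. ✗

No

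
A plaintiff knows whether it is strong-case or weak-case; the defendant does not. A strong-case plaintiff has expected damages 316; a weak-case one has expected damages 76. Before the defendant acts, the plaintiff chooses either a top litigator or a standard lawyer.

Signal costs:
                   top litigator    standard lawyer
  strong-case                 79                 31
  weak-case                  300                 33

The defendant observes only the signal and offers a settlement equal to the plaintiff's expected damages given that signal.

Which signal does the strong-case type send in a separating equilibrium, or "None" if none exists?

top litigator

Try strong-case → top litigator, weak-case → standard lawyer:
  If types separate, top litigator earns payment 316 and standard lawyer earns 76.
  Strong-case: top litigator gives 316 − 79 = 237; standard lawyer gives 76 − 31 = 45. No deviation. ✓
  Weak-case: standard lawyer gives 76 − 33 = 43; top litigator gives 316 − 300 = 16. No deviation. ✓
Both hold — the strong-case type sends top litigator.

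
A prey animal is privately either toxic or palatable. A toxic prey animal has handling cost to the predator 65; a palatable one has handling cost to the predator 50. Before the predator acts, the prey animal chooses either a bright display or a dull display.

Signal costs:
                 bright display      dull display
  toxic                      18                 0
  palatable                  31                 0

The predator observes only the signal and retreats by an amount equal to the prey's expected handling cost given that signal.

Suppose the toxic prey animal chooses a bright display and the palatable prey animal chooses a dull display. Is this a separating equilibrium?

No

If types separate, bright display earns payment 65 and dull display earns 50.
Toxic: bright display gives 65 − 18 = 47; dull display gives 50 − 0 = 50. Would deviate. ✗
Palatable: dull display gives 50 − 0 = 50; bright display gives 65 − 31 = 34. No deviation. ✓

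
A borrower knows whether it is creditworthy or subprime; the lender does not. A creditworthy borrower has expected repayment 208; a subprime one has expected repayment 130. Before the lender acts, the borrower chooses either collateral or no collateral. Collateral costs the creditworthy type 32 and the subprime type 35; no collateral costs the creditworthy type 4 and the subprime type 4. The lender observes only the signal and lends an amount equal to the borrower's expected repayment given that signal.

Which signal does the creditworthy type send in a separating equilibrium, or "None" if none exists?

Try creditworthy → collateral, subprime → no collateral:
  If types separate, collateral earns payment 208 and no collateral earns 130.
  Creditworthy: collateral gives 208 − 32 = 176; no collateral gives 130 − 4 = 126. No deviation. ✓
  Subprime: no collateral gives 130 − 4 = 126; collateral gives 208 − 35 = 173. Would deviate. ✗
Try creditworthy → no collateral, subprime → collateral:
  If types separate, no collateral earns payment 208 and collateral earns 130.
  Creditworthy: no collateral gives 208 − 4 = 204; collateral gives 130 − 32 = 98. No deviation. ✓
  Subprime: collateral gives 130 − 35 = 95; no collateral gives 208 − 4 = 204. Would deviate. ✗
Neither assignment is incentive-compatible.

None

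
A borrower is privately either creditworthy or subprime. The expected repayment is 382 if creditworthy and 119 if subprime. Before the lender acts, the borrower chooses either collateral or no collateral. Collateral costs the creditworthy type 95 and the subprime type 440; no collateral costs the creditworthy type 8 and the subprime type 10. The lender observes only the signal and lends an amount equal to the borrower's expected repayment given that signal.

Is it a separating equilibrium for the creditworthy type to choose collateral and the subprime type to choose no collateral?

Under separation the lender infers type exactly: collateral → creditworthy (pays 382), no collateral → subprime (pays 119).
Creditworthy: collateral gives 382 − 95 = 287; no collateral gives 119 − 8 = 111. No deviation. ✓
Subprime: no collateral gives 119 − 10 = 109; collateral gives 382 − 440 = -58. No deviation. ✓
Neither type gains from mimicking the other.

Yes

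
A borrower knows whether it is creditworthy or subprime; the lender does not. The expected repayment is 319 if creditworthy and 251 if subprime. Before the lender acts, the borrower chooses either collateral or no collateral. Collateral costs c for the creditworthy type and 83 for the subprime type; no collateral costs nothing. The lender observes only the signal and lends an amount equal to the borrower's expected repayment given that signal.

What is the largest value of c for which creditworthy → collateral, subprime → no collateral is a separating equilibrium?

Under separation: collateral → creditworthy (pays 319); no collateral → subprime (pays 251).
Subprime: 251 − 0 = 251 ≥ 319 − 83 = 236. Holds regardless of c. ✓
Creditworthy: 319 − c ≥ 251 − 0, so c ≤ 319 − 251 = 68.

68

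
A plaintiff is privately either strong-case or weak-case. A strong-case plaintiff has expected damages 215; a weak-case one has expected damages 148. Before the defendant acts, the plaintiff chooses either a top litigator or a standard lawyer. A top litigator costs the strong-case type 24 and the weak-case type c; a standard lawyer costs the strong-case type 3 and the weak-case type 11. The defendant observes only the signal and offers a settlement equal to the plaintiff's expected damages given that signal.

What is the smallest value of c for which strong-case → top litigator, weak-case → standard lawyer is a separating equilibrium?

78

Under separation: top litigator → strong-case (pays 215); standard lawyer → weak-case (pays 148).
Strong-case: 215 − 24 = 191 ≥ 148 − 3 = 145. Holds regardless of c. ✓
Weak-case: 148 − 11 ≥ 215 − c, so c ≥ 215 − 137 = 78.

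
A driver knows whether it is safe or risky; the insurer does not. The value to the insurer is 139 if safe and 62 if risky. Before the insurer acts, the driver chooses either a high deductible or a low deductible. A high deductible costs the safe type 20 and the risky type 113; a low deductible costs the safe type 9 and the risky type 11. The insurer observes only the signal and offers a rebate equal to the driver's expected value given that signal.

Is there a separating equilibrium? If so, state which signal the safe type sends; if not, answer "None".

Try safe → high deductible, risky → low deductible:
  If types separate, high deductible earns payment 139 and low deductible earns 62.
  Safe: high deductible gives 139 − 20 = 119; low deductible gives 62 − 9 = 53. No deviation. ✓
  Risky: low deductible gives 62 − 11 = 51; high deductible gives 139 − 113 = 26. No deviation. ✓
Both hold — the safe type sends high deductible.

high deductible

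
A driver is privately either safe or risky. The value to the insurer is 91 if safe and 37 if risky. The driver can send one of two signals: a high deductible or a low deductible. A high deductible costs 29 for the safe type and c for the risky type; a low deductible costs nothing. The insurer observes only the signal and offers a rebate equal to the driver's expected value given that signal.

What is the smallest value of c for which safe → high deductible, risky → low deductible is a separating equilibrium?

Under separation: high deductible → safe (pays 91); low deductible → risky (pays 37).
Safe: 91 − 29 = 62 ≥ 37 − 0 = 37. Holds regardless of c. ✓
Risky: 37 − 0 ≥ 91 − c, so c ≥ 91 − 37 = 54.

54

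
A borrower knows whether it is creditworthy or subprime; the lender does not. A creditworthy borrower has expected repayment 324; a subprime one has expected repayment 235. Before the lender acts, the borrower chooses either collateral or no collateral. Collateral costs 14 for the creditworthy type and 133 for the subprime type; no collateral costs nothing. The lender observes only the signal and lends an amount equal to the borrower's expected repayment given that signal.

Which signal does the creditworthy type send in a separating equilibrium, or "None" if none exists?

Try creditworthy → collateral, subprime → no collateral:
  Under separation the lender infers type exactly: collateral → creditworthy (pays 324), no collateral → subprime (pays 235).
  Creditworthy: collateral gives 324 − 14 = 310; no collateral gives 235 − 0 = 235. No deviation. ✓
  Subprime: no collateral gives 235 − 0 = 235; collateral gives 324 − 133 = 191. No deviation. ✓
Both hold — the creditworthy type sends collateral.

collateral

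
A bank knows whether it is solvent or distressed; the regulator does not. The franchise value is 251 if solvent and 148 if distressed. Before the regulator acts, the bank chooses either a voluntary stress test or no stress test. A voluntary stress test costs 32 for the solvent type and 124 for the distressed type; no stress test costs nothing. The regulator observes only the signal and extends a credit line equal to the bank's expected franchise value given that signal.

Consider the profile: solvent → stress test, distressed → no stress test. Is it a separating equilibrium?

Yes

If types separate, stress test earns payment 251 and no stress test earns 148.
Solvent: stress test gives 251 − 32 = 219; no stress test gives 148 − 0 = 148. No deviation. ✓
Distressed: no stress test gives 148 − 0 = 148; stress test gives 251 − 124 = 127. No deviation. ✓
Neither type gains from mimicking the other.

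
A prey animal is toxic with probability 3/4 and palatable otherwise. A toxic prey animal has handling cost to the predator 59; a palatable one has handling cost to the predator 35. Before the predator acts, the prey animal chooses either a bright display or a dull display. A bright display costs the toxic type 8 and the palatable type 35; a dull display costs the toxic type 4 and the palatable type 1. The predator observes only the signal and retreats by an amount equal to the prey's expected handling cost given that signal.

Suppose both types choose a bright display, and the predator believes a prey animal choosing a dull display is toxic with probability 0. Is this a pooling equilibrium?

No

At the pooled signal (bright display) the predator holds the prior 3/4 and pays 3/4·59 + 1/4·35 = 53. Off-path (dull display) belief 0 gives 0·59 + 1·35 = 35.
Toxic: bright display gives 53 − 8 = 45; dull display gives 35 − 4 = 31. Stays. ✓
Palatable: bright display gives 53 − 35 = 18; dull display gives 35 − 1 = 34. Deviates. ✗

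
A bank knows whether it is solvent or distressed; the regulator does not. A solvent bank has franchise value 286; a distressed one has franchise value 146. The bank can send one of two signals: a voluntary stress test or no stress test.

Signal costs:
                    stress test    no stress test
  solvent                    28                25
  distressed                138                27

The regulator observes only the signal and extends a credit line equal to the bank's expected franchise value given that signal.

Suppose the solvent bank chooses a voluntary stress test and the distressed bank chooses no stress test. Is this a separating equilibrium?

No

If types separate, stress test earns payment 286 and no stress test earns 146.
Solvent: stress test gives 286 − 28 = 258; no stress test gives 146 − 25 = 121. No deviation. ✓
Distressed: no stress test gives 146 − 27 = 119; stress test gives 286 − 138 = 148. Would deviate. ✗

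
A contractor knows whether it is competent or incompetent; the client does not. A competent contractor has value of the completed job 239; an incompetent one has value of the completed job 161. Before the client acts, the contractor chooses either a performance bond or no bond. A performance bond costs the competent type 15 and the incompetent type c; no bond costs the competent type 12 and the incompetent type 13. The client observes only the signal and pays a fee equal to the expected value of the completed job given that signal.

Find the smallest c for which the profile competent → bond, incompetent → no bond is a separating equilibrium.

91

Under separation: bond → competent (pays 239); no bond → incompetent (pays 161).
Competent: 239 − 15 = 224 ≥ 161 − 12 = 149. Holds regardless of c. ✓
Incompetent: 161 − 13 ≥ 239 − c, so c ≥ 239 − 148 = 91.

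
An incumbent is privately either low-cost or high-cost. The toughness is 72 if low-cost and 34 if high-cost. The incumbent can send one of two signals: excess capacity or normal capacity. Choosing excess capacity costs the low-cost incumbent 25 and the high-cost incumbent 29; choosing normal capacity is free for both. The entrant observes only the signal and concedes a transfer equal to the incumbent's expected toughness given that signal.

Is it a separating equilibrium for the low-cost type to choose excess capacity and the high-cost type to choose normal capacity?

If types separate, excess capacity earns payment 72 and normal capacity earns 34.
Low-cost: excess capacity gives 72 − 25 = 47; normal capacity gives 34 − 0 = 34. No deviation. ✓
High-cost: normal capacity gives 34 − 0 = 34; excess capacity gives 72 − 29 = 43. Would deviate. ✗

No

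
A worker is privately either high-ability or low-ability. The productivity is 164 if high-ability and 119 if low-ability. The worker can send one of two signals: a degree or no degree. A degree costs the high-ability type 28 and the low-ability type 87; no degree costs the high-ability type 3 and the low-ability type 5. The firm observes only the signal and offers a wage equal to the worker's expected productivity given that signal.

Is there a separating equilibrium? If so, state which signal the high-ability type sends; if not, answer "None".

degree

Try high-ability → degree, low-ability → no degree:
  Under separation the firm infers type exactly: degree → high-ability (pays 164), no degree → low-ability (pays 119).
  High-ability: degree gives 164 − 28 = 136; no degree gives 119 − 3 = 116. No deviation. ✓
  Low-ability: no degree gives 119 − 5 = 114; degree gives 164 − 87 = 77. No deviation. ✓
Both hold — the high-ability type sends degree.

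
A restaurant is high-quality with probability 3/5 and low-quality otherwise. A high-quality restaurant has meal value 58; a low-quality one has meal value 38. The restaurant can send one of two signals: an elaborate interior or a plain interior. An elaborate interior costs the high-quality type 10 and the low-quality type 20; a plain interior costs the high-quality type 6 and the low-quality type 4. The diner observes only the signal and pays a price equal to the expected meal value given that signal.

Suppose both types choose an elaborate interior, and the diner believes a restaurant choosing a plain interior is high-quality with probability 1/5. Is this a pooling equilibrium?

No

On the equilibrium path (elaborate interior) the diner holds the prior 3/5 and pays 3/5·58 + 2/5·38 = 50. Off-path (plain interior) belief 1/5 gives 1/5·58 + 4/5·38 = 42.
High-quality: elaborate interior gives 50 − 10 = 40; plain interior gives 42 − 6 = 36. Stays. ✓
Low-quality: elaborate interior gives 50 − 20 = 30; plain interior gives 42 − 4 = 38. Deviates. ✗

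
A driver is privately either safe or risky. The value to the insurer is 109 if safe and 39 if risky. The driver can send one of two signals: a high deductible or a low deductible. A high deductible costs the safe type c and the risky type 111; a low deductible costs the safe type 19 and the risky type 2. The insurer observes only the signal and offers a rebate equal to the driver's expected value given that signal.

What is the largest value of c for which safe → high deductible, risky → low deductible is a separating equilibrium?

89

Under separation: high deductible → safe (pays 109); low deductible → risky (pays 39).
Risky: 39 − 2 = 37 ≥ 109 − 111 = -2. Holds regardless of c. ✓
Safe: 109 − c ≥ 39 − 19, so c ≤ 109 − 20 = 89.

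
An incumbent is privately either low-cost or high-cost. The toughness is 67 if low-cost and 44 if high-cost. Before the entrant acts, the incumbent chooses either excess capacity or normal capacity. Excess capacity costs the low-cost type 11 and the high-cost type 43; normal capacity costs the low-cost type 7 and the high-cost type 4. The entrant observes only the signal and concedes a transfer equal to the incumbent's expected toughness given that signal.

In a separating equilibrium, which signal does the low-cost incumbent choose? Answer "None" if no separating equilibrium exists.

Try low-cost → excess capacity, high-cost → normal capacity:
  If types separate, excess capacity earns payment 67 and normal capacity earns 44.
  Low-cost: excess capacity gives 67 − 11 = 56; normal capacity gives 44 − 7 = 37. No deviation. ✓
  High-cost: normal capacity gives 44 − 4 = 40; excess capacity gives 67 − 43 = 24. No deviation. ✓
Both hold — the low-cost type sends excess capacity.

excess capacity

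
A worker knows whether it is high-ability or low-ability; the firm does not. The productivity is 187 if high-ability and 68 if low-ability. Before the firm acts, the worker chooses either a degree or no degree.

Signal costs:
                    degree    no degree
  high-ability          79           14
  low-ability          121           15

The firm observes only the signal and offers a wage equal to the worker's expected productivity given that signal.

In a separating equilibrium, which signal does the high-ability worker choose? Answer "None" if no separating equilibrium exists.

Try high-ability → degree, low-ability → no degree:
  If types separate, degree earns payment 187 and no degree earns 68.
  High-ability: degree gives 187 − 79 = 108; no degree gives 68 − 14 = 54. No deviation. ✓
  Low-ability: no degree gives 68 − 15 = 53; degree gives 187 − 121 = 66. Would deviate. ✗
Try high-ability → no degree, low-ability → degree:
  If types separate, no degree earns payment 187 and degree earns 68.
  High-ability: no degree gives 187 − 14 = 173; degree gives 68 − 79 = -11. No deviation. ✓
  Low-ability: degree gives 68 − 121 = -53; no degree gives 187 − 15 = 172. Would deviate. ✗
Neither assignment is incentive-compatible.

None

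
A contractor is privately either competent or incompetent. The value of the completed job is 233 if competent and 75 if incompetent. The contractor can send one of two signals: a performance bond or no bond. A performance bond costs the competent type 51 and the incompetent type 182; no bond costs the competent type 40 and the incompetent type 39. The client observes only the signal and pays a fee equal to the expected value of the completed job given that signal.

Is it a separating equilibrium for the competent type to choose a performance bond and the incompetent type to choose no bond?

No

If types separate, bond earns payment 233 and no bond earns 75.
Competent: bond gives 233 − 51 = 182; no bond gives 75 − 40 = 35. No deviation. ✓
Incompetent: no bond gives 75 − 39 = 36; bond gives 233 − 182 = 51. Would deviate. ✗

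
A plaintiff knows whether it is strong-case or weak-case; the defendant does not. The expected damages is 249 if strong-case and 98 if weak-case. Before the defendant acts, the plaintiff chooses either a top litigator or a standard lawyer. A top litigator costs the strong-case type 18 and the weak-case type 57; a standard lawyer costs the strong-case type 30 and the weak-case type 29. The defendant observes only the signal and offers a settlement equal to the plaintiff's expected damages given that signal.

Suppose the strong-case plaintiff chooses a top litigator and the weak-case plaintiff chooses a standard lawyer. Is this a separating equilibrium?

No

If types separate, top litigator earns payment 249 and standard lawyer earns 98.
Strong-case: top litigator gives 249 − 18 = 231; standard lawyer gives 98 − 30 = 68. No deviation. ✓
Weak-case: standard lawyer gives 98 − 29 = 69; top litigator gives 249 − 57 = 192. Would deviate. ✗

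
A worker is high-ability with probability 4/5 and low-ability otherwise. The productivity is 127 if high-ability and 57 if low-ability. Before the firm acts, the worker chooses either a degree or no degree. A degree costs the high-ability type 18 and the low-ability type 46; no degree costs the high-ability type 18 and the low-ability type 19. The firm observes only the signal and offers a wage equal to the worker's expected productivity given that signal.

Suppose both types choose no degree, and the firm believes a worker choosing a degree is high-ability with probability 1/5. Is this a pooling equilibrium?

Yes

On the equilibrium path (no degree) the firm holds the prior 4/5 and pays 4/5·127 + 1/5·57 = 113. Off-path (degree) belief 1/5 gives 1/5·127 + 4/5·57 = 71.
High-ability: no degree gives 113 − 18 = 95; degree gives 71 − 18 = 53. Stays. ✓
Low-ability: no degree gives 113 − 19 = 94; degree gives 71 − 46 = 25. Stays. ✓
Beliefs are Bayes-consistent on-path and both types best-respond.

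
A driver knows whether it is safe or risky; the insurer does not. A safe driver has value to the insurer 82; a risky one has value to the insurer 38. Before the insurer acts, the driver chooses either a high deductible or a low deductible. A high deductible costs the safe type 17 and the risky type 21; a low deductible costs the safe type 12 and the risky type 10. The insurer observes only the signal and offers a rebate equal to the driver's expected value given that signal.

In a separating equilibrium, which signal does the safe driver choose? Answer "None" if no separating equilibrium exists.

Try safe → high deductible, risky → low deductible:
  Under separation the insurer infers type exactly: high deductible → safe (pays 82), low deductible → risky (pays 38).
  Safe: high deductible gives 82 − 17 = 65; low deductible gives 38 − 12 = 26. No deviation. ✓
  Risky: low deductible gives 38 − 10 = 28; high deductible gives 82 − 21 = 61. Would deviate. ✗
Try safe → low deductible, risky → high deductible:
  Under separation the insurer infers type exactly: low deductible → safe (pays 82), high deductible → risky (pays 38).
  Safe: low deductible gives 82 − 12 = 70; high deductible gives 38 − 17 = 21. No deviation. ✓
  Risky: high deductible gives 38 − 21 = 17; low deductible gives 82 − 10 = 72. Would deviate. ✗
Neither assignment is incentive-compatible.

None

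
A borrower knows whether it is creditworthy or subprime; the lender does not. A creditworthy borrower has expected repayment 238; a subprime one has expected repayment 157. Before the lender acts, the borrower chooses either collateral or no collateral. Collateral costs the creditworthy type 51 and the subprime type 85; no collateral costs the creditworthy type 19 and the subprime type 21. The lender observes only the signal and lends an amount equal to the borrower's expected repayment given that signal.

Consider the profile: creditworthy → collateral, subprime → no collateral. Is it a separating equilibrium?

No

If types separate, collateral earns payment 238 and no collateral earns 157.
Creditworthy: collateral gives 238 − 51 = 187; no collateral gives 157 − 19 = 138. No deviation. ✓
Subprime: no collateral gives 157 − 21 = 136; collateral gives 238 − 85 = 153. Would deviate. ✗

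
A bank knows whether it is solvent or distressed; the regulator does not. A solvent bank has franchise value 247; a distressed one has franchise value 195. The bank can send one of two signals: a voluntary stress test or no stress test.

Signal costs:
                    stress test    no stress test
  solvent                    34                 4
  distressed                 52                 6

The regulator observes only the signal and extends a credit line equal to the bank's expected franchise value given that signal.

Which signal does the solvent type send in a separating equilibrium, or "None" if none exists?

Try solvent → stress test, distressed → no stress test:
  If types separate, stress test earns payment 247 and no stress test earns 195.
  Solvent: stress test gives 247 − 34 = 213; no stress test gives 195 − 4 = 191. No deviation. ✓
  Distressed: no stress test gives 195 − 6 = 189; stress test gives 247 − 52 = 195. Would deviate. ✗
Try solvent → no stress test, distressed → stress test:
  If types separate, no stress test earns payment 247 and stress test earns 195.
  Solvent: no stress test gives 247 − 4 = 243; stress test gives 195 − 34 = 161. No deviation. ✓
  Distressed: stress test gives 195 − 52 = 143; no stress test gives 247 − 6 = 241. Would deviate. ✗
Neither assignment is incentive-compatible.

None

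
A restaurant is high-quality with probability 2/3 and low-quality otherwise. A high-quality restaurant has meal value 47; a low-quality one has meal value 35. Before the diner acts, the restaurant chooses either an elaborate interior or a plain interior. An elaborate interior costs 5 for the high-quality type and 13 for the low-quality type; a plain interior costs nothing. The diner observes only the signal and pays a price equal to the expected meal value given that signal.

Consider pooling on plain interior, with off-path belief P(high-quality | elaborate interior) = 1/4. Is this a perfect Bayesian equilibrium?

Yes

At the pooled signal (plain interior) the diner holds the prior 2/3 and pays 2/3·47 + 1/3·35 = 43. Off-path (elaborate interior) belief 1/4 gives 1/4·47 + 3/4·35 = 38.
High-quality: plain interior gives 43 − 0 = 43; elaborate interior gives 38 − 5 = 33. Stays. ✓
Low-quality: plain interior gives 43 − 0 = 43; elaborate interior gives 38 − 13 = 25. Stays. ✓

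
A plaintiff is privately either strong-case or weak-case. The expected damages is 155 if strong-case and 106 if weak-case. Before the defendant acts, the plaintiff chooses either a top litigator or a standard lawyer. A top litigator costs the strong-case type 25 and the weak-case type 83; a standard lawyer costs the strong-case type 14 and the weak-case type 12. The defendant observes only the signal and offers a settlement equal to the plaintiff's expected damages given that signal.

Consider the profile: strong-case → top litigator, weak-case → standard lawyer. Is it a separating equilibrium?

Yes

If types separate, top litigator earns payment 155 and standard lawyer earns 106.
Strong-case: top litigator gives 155 − 25 = 130; standard lawyer gives 106 − 14 = 92. No deviation. ✓
Weak-case: standard lawyer gives 106 − 12 = 94; top litigator gives 155 − 83 = 72. No deviation. ✓
Both incentive constraints hold.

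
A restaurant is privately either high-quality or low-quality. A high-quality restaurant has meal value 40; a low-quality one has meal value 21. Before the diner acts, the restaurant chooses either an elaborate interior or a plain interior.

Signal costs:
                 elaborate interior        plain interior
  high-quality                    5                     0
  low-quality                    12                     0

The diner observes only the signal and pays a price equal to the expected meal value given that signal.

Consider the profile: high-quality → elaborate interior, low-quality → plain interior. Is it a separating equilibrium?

Under separation the diner infers type exactly: elaborate interior → high-quality (pays 40), plain interior → low-quality (pays 21).
High-quality: elaborate interior gives 40 − 5 = 35; plain interior gives 21 − 0 = 21. No deviation. ✓
Low-quality: plain interior gives 21 − 0 = 21; elaborate interior gives 40 − 12 = 28. Would deviate. ✗

No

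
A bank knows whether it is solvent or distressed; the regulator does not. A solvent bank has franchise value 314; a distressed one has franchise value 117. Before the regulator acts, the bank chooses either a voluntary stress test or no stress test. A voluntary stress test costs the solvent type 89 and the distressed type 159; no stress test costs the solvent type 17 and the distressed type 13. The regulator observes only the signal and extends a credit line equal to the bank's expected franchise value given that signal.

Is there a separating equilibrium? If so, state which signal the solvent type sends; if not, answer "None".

Try solvent → stress test, distressed → no stress test:
  Under separation the regulator infers type exactly: stress test → solvent (pays 314), no stress test → distressed (pays 117).
  Solvent: stress test gives 314 − 89 = 225; no stress test gives 117 − 17 = 100. No deviation. ✓
  Distressed: no stress test gives 117 − 13 = 104; stress test gives 314 − 159 = 155. Would deviate. ✗
Try solvent → no stress test, distressed → stress test:
  Under separation the regulator infers type exactly: no stress test → solvent (pays 314), stress test → distressed (pays 117).
  Solvent: no stress test gives 314 − 17 = 297; stress test gives 117 − 89 = 28. No deviation. ✓
  Distressed: stress test gives 117 − 159 = -42; no stress test gives 314 − 13 = 301. Would deviate. ✗
Neither assignment is incentive-compatible.

None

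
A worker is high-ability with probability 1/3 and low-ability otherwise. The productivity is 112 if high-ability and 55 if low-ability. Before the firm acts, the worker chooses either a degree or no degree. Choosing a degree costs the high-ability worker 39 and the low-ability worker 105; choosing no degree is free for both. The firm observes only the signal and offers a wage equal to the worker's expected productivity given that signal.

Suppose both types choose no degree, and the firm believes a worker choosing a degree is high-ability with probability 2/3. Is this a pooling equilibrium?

At the pooled signal (no degree) the firm holds the prior 1/3 and pays 1/3·112 + 2/3·55 = 74. Off-path (degree) belief 2/3 gives 2/3·112 + 1/3·55 = 93.
High-ability: no degree gives 74 − 0 = 74; degree gives 93 − 39 = 54. Stays. ✓
Low-ability: no degree gives 74 − 0 = 74; degree gives 93 − 105 = -12. Stays. ✓

Yes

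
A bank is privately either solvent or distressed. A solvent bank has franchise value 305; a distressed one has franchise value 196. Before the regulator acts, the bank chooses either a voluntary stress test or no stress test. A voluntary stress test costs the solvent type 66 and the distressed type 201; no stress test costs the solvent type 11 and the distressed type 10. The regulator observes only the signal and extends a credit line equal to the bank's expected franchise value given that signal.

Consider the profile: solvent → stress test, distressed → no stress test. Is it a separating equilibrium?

If types separate, stress test earns payment 305 and no stress test earns 196.
Solvent: stress test gives 305 − 66 = 239; no stress test gives 196 − 11 = 185. No deviation. ✓
Distressed: no stress test gives 196 − 10 = 186; stress test gives 305 − 201 = 104. No deviation. ✓
Neither type gains from mimicking the other.

Yes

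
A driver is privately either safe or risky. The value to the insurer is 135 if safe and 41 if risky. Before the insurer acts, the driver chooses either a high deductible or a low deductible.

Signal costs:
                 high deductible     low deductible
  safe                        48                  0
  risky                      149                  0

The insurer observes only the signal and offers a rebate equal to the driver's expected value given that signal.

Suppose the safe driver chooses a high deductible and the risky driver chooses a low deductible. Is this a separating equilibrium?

If types separate, high deductible earns payment 135 and low deductible earns 41.
Safe: high deductible gives 135 − 48 = 87; low deductible gives 41 − 0 = 41. No deviation. ✓
Risky: low deductible gives 41 − 0 = 41; high deductible gives 135 − 149 = -14. No deviation. ✓
Both incentive constraints hold.

Yes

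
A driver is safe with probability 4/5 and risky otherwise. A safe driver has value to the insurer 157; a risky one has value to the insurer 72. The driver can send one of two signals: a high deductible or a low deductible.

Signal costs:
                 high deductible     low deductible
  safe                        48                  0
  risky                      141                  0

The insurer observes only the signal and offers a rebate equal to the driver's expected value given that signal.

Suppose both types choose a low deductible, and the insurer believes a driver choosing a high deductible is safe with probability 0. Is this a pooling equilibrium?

Yes

On the equilibrium path (low deductible) the insurer holds the prior 4/5 and pays 4/5·157 + 1/5·72 = 140. Off-path (high deductible) belief 0 gives 0·157 + 1·72 = 72.
Safe: low deductible gives 140 − 0 = 140; high deductible gives 72 − 48 = 24. Stays. ✓
Risky: low deductible gives 140 − 0 = 140; high deductible gives 72 − 141 = -69. Stays. ✓
Beliefs are Bayes-consistent on-path and both types best-respond.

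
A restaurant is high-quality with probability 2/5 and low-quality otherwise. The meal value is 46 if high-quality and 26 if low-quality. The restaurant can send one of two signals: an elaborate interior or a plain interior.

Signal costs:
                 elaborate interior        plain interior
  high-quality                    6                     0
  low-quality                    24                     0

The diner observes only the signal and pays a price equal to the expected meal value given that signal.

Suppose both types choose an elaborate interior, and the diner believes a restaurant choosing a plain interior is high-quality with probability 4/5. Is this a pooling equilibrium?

No

On the equilibrium path (elaborate interior) the diner holds the prior 2/5 and pays 2/5·46 + 3/5·26 = 34. Off-path (plain interior) belief 4/5 gives 4/5·46 + 1/5·26 = 42.
High-quality: elaborate interior gives 34 − 6 = 28; plain interior gives 42 − 0 = 42. Deviates. ✗
Low-quality: elaborate interior gives 34 − 24 = 10; plain interior gives 42 − 0 = 42. Deviates. ✗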